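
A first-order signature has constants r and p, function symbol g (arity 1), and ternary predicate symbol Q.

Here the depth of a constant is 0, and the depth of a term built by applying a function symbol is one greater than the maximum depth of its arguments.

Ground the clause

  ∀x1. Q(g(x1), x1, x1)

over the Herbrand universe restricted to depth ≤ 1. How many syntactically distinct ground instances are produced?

4

Ground terms of depth ≤ 1:
  Let N_k = |{terms of depth ≤ k}|. Then N_0 = 2 and N_k = 2 + N_{k-1} for k ≥ 1 (one summand per function symbol, arity giving the exponent).
  N_0 = 2
  N_1 = 2 + 2 = 4
  Explicitly: r, p, g(r), g(p).
So there are 4 ground terms available for substitution.
The variable x1 ranges independently over the available ground terms, and distinct assignments produce distinct instances.
Number of ground instances = 4.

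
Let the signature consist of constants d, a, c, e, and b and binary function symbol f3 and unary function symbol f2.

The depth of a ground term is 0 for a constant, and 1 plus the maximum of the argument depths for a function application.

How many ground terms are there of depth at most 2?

1265

Let N_k count ground terms of depth at most k. Each non-constant term of depth ≤ k is some function symbol applied to depth-≤(k−1) arguments, giving N_k = 5 + N_{k-1}^2 + N_{k-1}.
N_0 = 5
N_1 = 5 + 5^2 + 5 = 35
N_2 = 5 + 35^2 + 35 = 1265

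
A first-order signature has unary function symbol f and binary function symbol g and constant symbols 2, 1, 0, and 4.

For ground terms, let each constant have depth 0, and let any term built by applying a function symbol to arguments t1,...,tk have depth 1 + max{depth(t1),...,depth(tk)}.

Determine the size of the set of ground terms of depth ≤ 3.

If N_k denotes the number of depth-≤k ground terms, the 4 constants give N_0 = 4, and each function symbol of arity r contributes N_{k-1}^r new terms at level k: N_k = 4 + N_{k-1} + N_{k-1}^2.
N_0 = 4
N_1 = 4 + 4 + 4^2 = 24
N_2 = 4 + 24 + 24^2 = 604
N_3 = 4 + 604 + 604^2 = 365424

365424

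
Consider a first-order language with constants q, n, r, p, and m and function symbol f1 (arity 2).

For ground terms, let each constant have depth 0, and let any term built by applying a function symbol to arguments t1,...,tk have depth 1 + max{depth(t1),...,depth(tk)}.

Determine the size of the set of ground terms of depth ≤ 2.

If N_k denotes the number of depth-≤k ground terms, the 5 constants give N_0 = 5, and each function symbol of arity r contributes N_{k-1}^r new terms at level k: N_k = 5 + N_{k-1}^2.
N_0 = 5
N_1 = 5 + 5^2 = 30
N_2 = 5 + 30^2 = 905

905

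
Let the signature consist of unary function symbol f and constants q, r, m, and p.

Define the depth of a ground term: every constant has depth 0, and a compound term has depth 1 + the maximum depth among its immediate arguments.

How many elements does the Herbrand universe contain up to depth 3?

16

Let N_k count ground terms of depth at most k. Each non-constant term of depth ≤ k is some function symbol applied to depth-≤(k−1) arguments, giving N_k = 4 + N_{k-1}.
N_0 = 4
N_1 = 4 + 4 = 8
N_2 = 4 + 8 = 12
N_3 = 4 + 12 = 16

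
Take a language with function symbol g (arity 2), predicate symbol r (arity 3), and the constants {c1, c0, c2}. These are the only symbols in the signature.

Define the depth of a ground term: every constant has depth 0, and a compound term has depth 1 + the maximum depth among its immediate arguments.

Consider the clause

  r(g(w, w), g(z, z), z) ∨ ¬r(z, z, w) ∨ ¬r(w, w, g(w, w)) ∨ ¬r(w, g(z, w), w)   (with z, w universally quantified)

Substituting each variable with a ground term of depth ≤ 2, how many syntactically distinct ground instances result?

Ground terms of depth ≤ 2:
  Count level by level. With function symbols g/2, the terms of depth ≤ k are the 3 constants together with each function applied to depth-≤(k−1) tuples, so N_k = 3 + N_{k-1}^2.
  N_0 = 3
  N_1 = 3 + 3^2 = 12
  N_2 = 3 + 12^2 = 147
So there are 147 ground terms available for substitution.
The clause has 2 distinct variables (z, w), each appearing in the body. In the free term algebra distinct substitutions yield syntactically distinct ground instances.
Number of ground instances = 147^2 = 21609.

21609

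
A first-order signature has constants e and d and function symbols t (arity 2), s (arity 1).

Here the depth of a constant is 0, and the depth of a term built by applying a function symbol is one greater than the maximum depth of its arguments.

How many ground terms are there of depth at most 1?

Count level by level. With function symbols t/2, s/1, the terms of depth ≤ k are the 2 constants together with each function applied to depth-≤(k−1) tuples, so N_k = 2 + N_{k-1}^2 + N_{k-1}.
N_0 = 2
N_1 = 2 + 2^2 + 2 = 8

8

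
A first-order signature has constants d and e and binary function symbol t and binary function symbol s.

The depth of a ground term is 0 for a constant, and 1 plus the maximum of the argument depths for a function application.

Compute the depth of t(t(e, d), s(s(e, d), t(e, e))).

depth(t(e, d)) = 1 + max(0, 0) = 1
depth(s(e, d)) = 1 + max(0, 0) = 1
depth(t(e, e)) = 1 + max(0, 0) = 1
depth(s(s(e, d), t(e, e))) = 1 + max(1, 1) = 2
depth(t(t(e, d), s(s(e, d), t(e, e)))) = 1 + max(1, 2) = 3

3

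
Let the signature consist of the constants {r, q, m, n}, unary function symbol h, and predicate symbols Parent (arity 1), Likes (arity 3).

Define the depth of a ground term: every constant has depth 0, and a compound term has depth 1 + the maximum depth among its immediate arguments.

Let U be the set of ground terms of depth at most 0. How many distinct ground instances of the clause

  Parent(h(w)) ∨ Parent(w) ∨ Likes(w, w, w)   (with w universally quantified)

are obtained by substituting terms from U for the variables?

Ground terms of depth ≤ 0:
  Count level by level. With function symbols h/1, the terms of depth ≤ k are the 4 constants together with each function applied to depth-≤(k−1) tuples, so N_k = 4 + N_{k-1}.
  N_0 = 4
  Explicitly: r, q, m, n.
So there are 4 ground terms available for substitution.
The variable w ranges independently over the available ground terms, and distinct assignments produce distinct instances.
Number of ground instances = 4.

4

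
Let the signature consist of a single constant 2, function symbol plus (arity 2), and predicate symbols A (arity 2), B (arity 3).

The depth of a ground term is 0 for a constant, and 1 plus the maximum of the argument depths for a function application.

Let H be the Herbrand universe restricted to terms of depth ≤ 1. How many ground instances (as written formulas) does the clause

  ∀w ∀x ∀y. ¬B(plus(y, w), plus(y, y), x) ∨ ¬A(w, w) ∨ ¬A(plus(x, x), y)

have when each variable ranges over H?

8

Ground terms of depth ≤ 1:
  Write N_k for the number of ground terms of depth ≤ k. A term of depth ≤ k is either a constant or a function symbol applied to arguments of depth ≤ k−1, so N_k = 1 + N_{k-1}^2.
  N_0 = 1
  N_1 = 1 + 1^2 = 2
So there are 2 ground terms available for substitution.
Each of w, x, y ranges independently over the available ground terms, and distinct assignments produce distinct instances.
Number of ground instances = 2^3 = 8.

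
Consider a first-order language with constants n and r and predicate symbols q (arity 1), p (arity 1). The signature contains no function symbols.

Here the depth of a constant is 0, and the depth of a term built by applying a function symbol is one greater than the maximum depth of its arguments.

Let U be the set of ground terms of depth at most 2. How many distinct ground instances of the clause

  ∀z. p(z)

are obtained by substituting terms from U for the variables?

2

Ground terms of depth ≤ 2:
  With no function symbols every ground term is a constant, so there are exactly 2 ground terms at every depth bound.
  N_0 = 2
  N_1 = 2
  N_2 = 2
  Explicitly: n, r.
So there are 2 ground terms available for substitution.
The variable z ranges independently over the available ground terms, and distinct assignments produce distinct instances.
Number of ground instances = 2.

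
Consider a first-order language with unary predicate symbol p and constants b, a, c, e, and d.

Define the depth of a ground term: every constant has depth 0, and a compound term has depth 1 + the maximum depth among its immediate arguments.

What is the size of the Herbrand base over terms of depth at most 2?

5

First count ground terms of depth ≤ 2.
With no function symbols every ground term is a constant, so there are exactly 5 ground terms at every depth bound.
N_0 = 5
N_1 = 5
N_2 = 5
So |H| = 5.
A ground atom is a predicate applied to a tuple of terms from H, so the count is the sum over predicates of |H|^arity:
  p: 5
Total ground atoms: 5.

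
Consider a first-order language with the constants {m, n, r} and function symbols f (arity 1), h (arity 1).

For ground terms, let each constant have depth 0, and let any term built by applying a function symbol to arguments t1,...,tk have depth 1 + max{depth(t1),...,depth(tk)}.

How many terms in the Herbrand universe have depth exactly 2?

If N_k denotes the number of depth-≤k ground terms, the 3 constants give N_0 = 3, and each function symbol of arity r contributes N_{k-1}^r new terms at level k: N_k = 3 + N_{k-1} + N_{k-1}.
N_0 = 3
N_1 = 3 + 3 + 3 = 9
N_2 = 3 + 9 + 9 = 21
Terms of depth exactly 2: N_2 − N_1 = 21 − 9 = 12.

12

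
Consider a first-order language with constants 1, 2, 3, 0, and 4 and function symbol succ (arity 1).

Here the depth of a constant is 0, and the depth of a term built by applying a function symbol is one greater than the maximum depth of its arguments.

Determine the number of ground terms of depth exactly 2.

If N_k denotes the number of depth-≤k ground terms, the 5 constants give N_0 = 5, and each function symbol of arity r contributes N_{k-1}^r new terms at level k: N_k = 5 + N_{k-1}.
N_0 = 5
N_1 = 5 + 5 = 10
N_2 = 5 + 10 = 15
Terms of depth exactly 2: N_2 − N_1 = 15 − 10 = 5.

5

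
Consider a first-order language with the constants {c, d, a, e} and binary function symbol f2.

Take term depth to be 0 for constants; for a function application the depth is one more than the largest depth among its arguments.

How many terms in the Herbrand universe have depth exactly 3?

162816

Let N_k count ground terms of depth at most k. Each non-constant term of depth ≤ k is some function symbol applied to depth-≤(k−1) arguments, giving N_k = 4 + N_{k-1}^2.
N_0 = 4
N_1 = 4 + 4^2 = 20
N_2 = 4 + 20^2 = 404
N_3 = 4 + 404^2 = 163220
Terms of depth exactly 3: N_3 − N_2 = 163220 − 404 = 162816.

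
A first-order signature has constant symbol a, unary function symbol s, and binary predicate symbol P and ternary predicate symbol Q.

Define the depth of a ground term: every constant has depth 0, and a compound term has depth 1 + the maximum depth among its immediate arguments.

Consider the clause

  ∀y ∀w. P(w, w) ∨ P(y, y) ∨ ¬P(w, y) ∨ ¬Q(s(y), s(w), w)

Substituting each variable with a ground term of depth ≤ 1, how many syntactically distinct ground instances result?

Ground terms of depth ≤ 1:
  Let N_k = |{terms of depth ≤ k}|. Then N_0 = 1 and N_k = 1 + N_{k-1} for k ≥ 1 (one summand per function symbol, arity giving the exponent).
  N_0 = 1
  N_1 = 1 + 1 = 2
So there are 2 ground terms available for substitution.
The body mentions every one of the 2 quantified variables; since ground terms form a free algebra, no two substitutions collapse to the same formula.
Number of ground instances = 2^2 = 4.

4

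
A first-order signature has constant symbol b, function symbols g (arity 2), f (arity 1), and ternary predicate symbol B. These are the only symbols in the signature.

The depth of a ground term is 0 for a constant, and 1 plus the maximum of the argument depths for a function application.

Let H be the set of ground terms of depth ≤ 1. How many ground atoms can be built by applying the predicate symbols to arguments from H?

27

First count ground terms of depth ≤ 1.
Write N_k for the number of ground terms of depth ≤ k. A term of depth ≤ k is either a constant or a function symbol applied to arguments of depth ≤ k−1, so N_k = 1 + N_{k-1}^2 + N_{k-1}.
N_0 = 1
N_1 = 1 + 1^2 + 1 = 3
So |H| = 3.
Each predicate of arity r yields |H|^r ground atoms (one per choice of an r-tuple from H):
  B: 3^3 = 27
Total ground atoms: 27.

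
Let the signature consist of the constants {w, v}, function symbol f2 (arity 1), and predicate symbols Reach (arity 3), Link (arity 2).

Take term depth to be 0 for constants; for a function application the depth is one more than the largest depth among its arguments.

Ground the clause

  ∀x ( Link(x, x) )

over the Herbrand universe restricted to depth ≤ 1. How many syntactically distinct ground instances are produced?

4

Ground terms of depth ≤ 1:
  Write N_k for the number of ground terms of depth ≤ k. A term of depth ≤ k is either a constant or a function symbol applied to arguments of depth ≤ k−1, so N_k = 2 + N_{k-1}.
  N_0 = 2
  N_1 = 2 + 2 = 4
So there are 4 ground terms available for substitution.
The body mentions the single quantified variable x; since ground terms form a free algebra, no two substitutions collapse to the same formula.
Number of ground instances = 4.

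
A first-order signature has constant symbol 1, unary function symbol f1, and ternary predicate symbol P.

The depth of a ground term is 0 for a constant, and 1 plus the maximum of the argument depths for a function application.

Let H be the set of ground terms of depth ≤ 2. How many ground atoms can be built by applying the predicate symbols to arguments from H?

27

First count ground terms of depth ≤ 2.
Let N_k count ground terms of depth at most k. Each non-constant term of depth ≤ k is some function symbol applied to depth-≤(k−1) arguments, giving N_k = 1 + N_{k-1}.
N_0 = 1
N_1 = 1 + 1 = 2
N_2 = 1 + 2 = 3
Explicitly: 1, f1(1), f1(f1(1)).
So |H| = 3.
For each predicate symbol, the number of ground atoms is |H| raised to its arity; summing:
  P: 3^3 = 27
Total ground atoms: 27.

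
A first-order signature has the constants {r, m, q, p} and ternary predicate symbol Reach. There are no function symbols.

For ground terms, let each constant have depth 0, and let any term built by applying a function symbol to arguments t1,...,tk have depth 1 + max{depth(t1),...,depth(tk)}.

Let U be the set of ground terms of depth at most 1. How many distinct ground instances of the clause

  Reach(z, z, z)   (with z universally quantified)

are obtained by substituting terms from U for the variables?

4

Ground terms of depth ≤ 1:
  With no function symbols every ground term is a constant, so there are exactly 4 ground terms at every depth bound.
  N_0 = 4
  N_1 = 4
  Explicitly: r, m, q, p.
So there are 4 ground terms available for substitution.
The variable z ranges independently over the available ground terms, and distinct assignments produce distinct instances.
Number of ground instances = 4.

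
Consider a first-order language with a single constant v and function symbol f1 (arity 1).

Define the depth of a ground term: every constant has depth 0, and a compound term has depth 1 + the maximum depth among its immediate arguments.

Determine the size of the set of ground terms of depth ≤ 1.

Let N_k = |{terms of depth ≤ k}|. Then N_0 = 1 and N_k = 1 + N_{k-1} for k ≥ 1 (one summand per function symbol, arity giving the exponent).
N_0 = 1
N_1 = 1 + 1 = 2
Explicitly: v, f1(v).

2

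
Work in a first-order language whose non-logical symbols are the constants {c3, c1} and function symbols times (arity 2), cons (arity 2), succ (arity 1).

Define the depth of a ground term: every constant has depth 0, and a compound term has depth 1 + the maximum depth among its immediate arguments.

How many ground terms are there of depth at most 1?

Write N_k for the number of ground terms of depth ≤ k. A term of depth ≤ k is either a constant or a function symbol applied to arguments of depth ≤ k−1, so N_k = 2 + N_{k-1}^2 + N_{k-1}^2 + N_{k-1}.
N_0 = 2
N_1 = 2 + 2^2 + 2^2 + 2 = 12

12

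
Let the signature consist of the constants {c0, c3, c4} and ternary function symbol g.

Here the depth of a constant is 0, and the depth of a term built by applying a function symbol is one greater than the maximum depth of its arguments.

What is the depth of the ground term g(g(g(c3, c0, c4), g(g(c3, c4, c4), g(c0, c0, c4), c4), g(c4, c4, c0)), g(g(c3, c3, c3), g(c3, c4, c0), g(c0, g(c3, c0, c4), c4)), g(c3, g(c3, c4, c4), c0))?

4

depth(g(c3, c0, c4)) = 1 + max(0, 0, 0) = 1
depth(g(c3, c4, c4)) = 1 + max(0, 0, 0) = 1
depth(g(c0, c0, c4)) = 1 + max(0, 0, 0) = 1
depth(g(g(c3, c4, c4), g(c0, c0, c4), c4)) = 1 + max(1, 1, 0) = 2
depth(g(c4, c4, c0)) = 1 + max(0, 0, 0) = 1
depth(g(g(c3, c0, c4), g(g(c3, c4, c4), g(c0, c0, c4), c4), g(c4, c4, c0))) = 1 + max(1, 2, 1) = 3
depth(g(c3, c3, c3)) = 1 + max(0, 0, 0) = 1
depth(g(c3, c4, c0)) = 1 + max(0, 0, 0) = 1
depth(g(c0, g(c3, c0, c4), c4)) = 1 + max(0, 1, 0) = 2
depth(g(g(c3, c3, c3), g(c3, c4, c0), g(c0, g(c3, c0, c4), c4))) = 1 + max(1, 1, 2) = 3
depth(g(c3, g(c3, c4, c4), c0)) = 1 + max(0, 1, 0) = 2
depth(g(g(g(c3, c0, c4), g(g(c3, c4, c4), g(c0, c0, c4), c4), g(c4, c4, c0)), g(g(c3, c3, c3), g(c3, c4, c0), g(c0, g(c3, c0, c4), c4)), g(c3, g(c3, c4, c4), c0))) = 1 + max(3, 3, 2) = 4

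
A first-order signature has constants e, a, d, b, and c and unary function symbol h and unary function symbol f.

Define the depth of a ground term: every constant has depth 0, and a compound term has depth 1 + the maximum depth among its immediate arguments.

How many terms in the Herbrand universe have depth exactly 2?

20

If N_k denotes the number of depth-≤k ground terms, the 5 constants give N_0 = 5, and each function symbol of arity r contributes N_{k-1}^r new terms at level k: N_k = 5 + N_{k-1} + N_{k-1}.
N_0 = 5
N_1 = 5 + 5 + 5 = 15
N_2 = 5 + 15 + 15 = 35
Terms of depth exactly 2: N_2 − N_1 = 35 − 15 = 20.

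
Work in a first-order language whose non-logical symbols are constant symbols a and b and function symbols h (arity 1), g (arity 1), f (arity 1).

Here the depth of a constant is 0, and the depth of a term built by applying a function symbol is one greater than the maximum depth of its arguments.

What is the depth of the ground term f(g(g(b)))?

3

depth(g(b)) = 1 + depth(b) = 1 + 0 = 1
depth(g(g(b))) = 1 + depth(g(b)) = 1 + 1 = 2
depth(f(g(g(b)))) = 1 + depth(g(g(b))) = 1 + 2 = 3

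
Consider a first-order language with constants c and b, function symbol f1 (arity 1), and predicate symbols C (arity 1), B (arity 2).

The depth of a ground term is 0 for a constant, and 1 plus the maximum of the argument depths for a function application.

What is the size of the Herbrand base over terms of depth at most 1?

20

First count ground terms of depth ≤ 1.
Let N_k count ground terms of depth at most k. Each non-constant term of depth ≤ k is some function symbol applied to depth-≤(k−1) arguments, giving N_k = 2 + N_{k-1}.
N_0 = 2
N_1 = 2 + 2 = 4
Explicitly: c, b, f1(c), f1(b).
So |H| = 4.
Ground atoms are formed by filling each argument slot of a predicate with a term from H, so an r-ary predicate gives |H|^r atoms:
  C: 4;  B: 4^2 = 16
Total ground atoms: 4 + 16 = 20.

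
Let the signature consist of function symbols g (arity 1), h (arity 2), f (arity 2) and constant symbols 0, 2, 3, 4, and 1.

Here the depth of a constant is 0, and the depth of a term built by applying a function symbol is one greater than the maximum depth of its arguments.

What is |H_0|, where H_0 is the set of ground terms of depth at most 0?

Count level by level. With function symbols g/1, h/2, f/2, the terms of depth ≤ k are the 5 constants together with each function applied to depth-≤(k−1) tuples, so N_k = 5 + N_{k-1} + N_{k-1}^2 + N_{k-1}^2.
N_0 = 5
Explicitly: 0, 2, 3, 4, 1.

5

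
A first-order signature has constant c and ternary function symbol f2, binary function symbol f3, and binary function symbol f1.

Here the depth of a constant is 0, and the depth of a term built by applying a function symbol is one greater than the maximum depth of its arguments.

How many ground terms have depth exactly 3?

931395

Write N_k for the number of ground terms of depth ≤ k. A term of depth ≤ k is either a constant or a function symbol applied to arguments of depth ≤ k−1, so N_k = 1 + N_{k-1}^3 + N_{k-1}^2 + N_{k-1}^2.
N_0 = 1
N_1 = 1 + 1^3 + 1^2 + 1^2 = 4
N_2 = 1 + 4^3 + 4^2 + 4^2 = 97
N_3 = 1 + 97^3 + 97^2 + 97^2 = 931492
Terms of depth exactly 3: N_3 − N_2 = 931492 − 97 = 931395.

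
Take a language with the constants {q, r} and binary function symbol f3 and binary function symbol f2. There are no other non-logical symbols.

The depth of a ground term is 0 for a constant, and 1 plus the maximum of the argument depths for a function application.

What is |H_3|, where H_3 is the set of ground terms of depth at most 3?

If N_k denotes the number of depth-≤k ground terms, the 2 constants give N_0 = 2, and each function symbol of arity r contributes N_{k-1}^r new terms at level k: N_k = 2 + N_{k-1}^2 + N_{k-1}^2.
N_0 = 2
N_1 = 2 + 2^2 + 2^2 = 10
N_2 = 2 + 10^2 + 10^2 = 202
N_3 = 2 + 202^2 + 202^2 = 81610

81610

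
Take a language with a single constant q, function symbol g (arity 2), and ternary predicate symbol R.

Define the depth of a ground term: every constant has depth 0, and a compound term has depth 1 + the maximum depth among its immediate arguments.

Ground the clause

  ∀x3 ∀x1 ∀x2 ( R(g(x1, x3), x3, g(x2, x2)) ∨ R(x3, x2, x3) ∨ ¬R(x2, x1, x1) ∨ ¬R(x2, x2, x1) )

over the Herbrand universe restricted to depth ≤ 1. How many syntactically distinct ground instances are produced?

8

Ground terms of depth ≤ 1:
  Let N_k = |{terms of depth ≤ k}|. Then N_0 = 1 and N_k = 1 + N_{k-1}^2 for k ≥ 1 (one summand per function symbol, arity giving the exponent).
  N_0 = 1
  N_1 = 1 + 1^2 = 2
So there are 2 ground terms available for substitution.
The clause has 3 distinct variables (x3, x1, x2), each appearing in the body. In the free term algebra distinct substitutions yield syntactically distinct ground instances.
Number of ground instances = 2^3 = 8.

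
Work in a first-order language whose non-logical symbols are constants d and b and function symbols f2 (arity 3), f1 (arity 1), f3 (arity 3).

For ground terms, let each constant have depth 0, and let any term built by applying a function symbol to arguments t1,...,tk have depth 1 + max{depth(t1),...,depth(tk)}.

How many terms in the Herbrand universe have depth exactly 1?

18

Let N_k = |{terms of depth ≤ k}|. Then N_0 = 2 and N_k = 2 + N_{k-1}^3 + N_{k-1} + N_{k-1}^3 for k ≥ 1 (one summand per function symbol, arity giving the exponent).
N_0 = 2
N_1 = 2 + 2^3 + 2 + 2^3 = 20
Terms of depth exactly 1: N_1 − N_0 = 20 − 2 = 18.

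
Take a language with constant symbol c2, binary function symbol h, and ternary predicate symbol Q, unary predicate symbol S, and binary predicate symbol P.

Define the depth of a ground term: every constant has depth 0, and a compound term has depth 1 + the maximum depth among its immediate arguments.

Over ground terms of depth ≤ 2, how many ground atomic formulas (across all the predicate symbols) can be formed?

First count ground terms of depth ≤ 2.
If N_k denotes the number of depth-≤k ground terms, the 1 constant gives N_0 = 1, and each function symbol of arity r contributes N_{k-1}^r new terms at level k: N_k = 1 + N_{k-1}^2.
N_0 = 1
N_1 = 1 + 1^2 = 2
N_2 = 1 + 2^2 = 5
Explicitly: c2, h(c2, c2), h(c2, h(c2, c2)), h(h(c2, c2), c2), h(h(c2, c2), h(c2, c2)).
So |H| = 5.
Ground atoms are formed by filling each argument slot of a predicate with a term from H, so an r-ary predicate gives |H|^r atoms:
  Q: 5^3 = 125;  S: 5;  P: 5^2 = 25
Total ground atoms: 125 + 5 + 25 = 155.

155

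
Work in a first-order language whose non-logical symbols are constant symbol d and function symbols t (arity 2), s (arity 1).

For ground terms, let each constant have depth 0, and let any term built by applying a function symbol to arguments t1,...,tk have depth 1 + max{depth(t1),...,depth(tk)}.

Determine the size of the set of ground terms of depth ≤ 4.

33673

Let N_k = |{terms of depth ≤ k}|. Then N_0 = 1 and N_k = 1 + N_{k-1}^2 + N_{k-1} for k ≥ 1 (one summand per function symbol, arity giving the exponent).
N_0 = 1
N_1 = 1 + 1^2 + 1 = 3
N_2 = 1 + 3^2 + 3 = 13
N_3 = 1 + 13^2 + 13 = 183
N_4 = 1 + 183^2 + 183 = 33673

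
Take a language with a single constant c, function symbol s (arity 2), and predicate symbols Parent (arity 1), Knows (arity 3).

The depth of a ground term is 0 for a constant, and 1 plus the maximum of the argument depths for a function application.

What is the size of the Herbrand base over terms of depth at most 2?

130

First count ground terms of depth ≤ 2.
If N_k denotes the number of depth-≤k ground terms, the 1 constant gives N_0 = 1, and each function symbol of arity r contributes N_{k-1}^r new terms at level k: N_k = 1 + N_{k-1}^2.
N_0 = 1
N_1 = 1 + 1^2 = 2
N_2 = 1 + 2^2 = 5
Explicitly: c, s(c, c), s(c, s(c, c)), s(s(c, c), c), s(s(c, c), s(c, c)).
So |H| = 5.
For each predicate symbol, the number of ground atoms is |H| raised to its arity; summing:
  Parent: 5;  Knows: 5^3 = 125
Total ground atoms: 5 + 125 = 130.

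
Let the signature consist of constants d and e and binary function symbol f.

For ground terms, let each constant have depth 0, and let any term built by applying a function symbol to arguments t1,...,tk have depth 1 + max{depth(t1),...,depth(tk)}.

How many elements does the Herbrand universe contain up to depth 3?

1446

Write N_k for the number of ground terms of depth ≤ k. A term of depth ≤ k is either a constant or a function symbol applied to arguments of depth ≤ k−1, so N_k = 2 + N_{k-1}^2.
N_0 = 2
N_1 = 2 + 2^2 = 6
N_2 = 2 + 6^2 = 38
N_3 = 2 + 38^2 = 1446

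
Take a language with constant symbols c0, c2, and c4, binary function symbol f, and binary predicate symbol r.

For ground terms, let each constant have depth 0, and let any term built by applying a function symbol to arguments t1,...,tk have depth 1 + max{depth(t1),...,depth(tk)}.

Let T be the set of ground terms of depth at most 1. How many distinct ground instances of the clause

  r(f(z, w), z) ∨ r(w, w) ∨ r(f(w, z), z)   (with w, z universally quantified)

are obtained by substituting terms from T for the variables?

Ground terms of depth ≤ 1:
  Count level by level. With function symbols f/2, the terms of depth ≤ k are the 3 constants together with each function applied to depth-≤(k−1) tuples, so N_k = 3 + N_{k-1}^2.
  N_0 = 3
  N_1 = 3 + 3^2 = 12
  Explicitly: c0, c2, c4, f(c0, c0), f(c0, c2), f(c0, c4), f(c2, c0), f(c2, c2), f(c2, c4), f(c4, c0), f(c4, c2), f(c4, c4).
So there are 12 ground terms available for substitution.
The body mentions every one of the 2 quantified variables; since ground terms form a free algebra, no two substitutions collapse to the same formula.
Number of ground instances = 12^2 = 144.

144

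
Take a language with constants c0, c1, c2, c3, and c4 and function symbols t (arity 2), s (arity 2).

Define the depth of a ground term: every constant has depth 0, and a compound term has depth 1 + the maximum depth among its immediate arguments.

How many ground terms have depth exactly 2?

6000

Let N_k count ground terms of depth at most k. Each non-constant term of depth ≤ k is some function symbol applied to depth-≤(k−1) arguments, giving N_k = 5 + N_{k-1}^2 + N_{k-1}^2.
N_0 = 5
N_1 = 5 + 5^2 + 5^2 = 55
N_2 = 5 + 55^2 + 55^2 = 6055
Terms of depth exactly 2: N_2 − N_1 = 6055 − 55 = 6000.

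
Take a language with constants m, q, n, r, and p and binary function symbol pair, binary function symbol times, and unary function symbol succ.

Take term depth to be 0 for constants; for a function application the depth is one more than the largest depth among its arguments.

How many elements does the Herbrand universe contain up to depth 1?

Let N_k count ground terms of depth at most k. Each non-constant term of depth ≤ k is some function symbol applied to depth-≤(k−1) arguments, giving N_k = 5 + N_{k-1}^2 + N_{k-1}^2 + N_{k-1}.
N_0 = 5
N_1 = 5 + 5^2 + 5^2 + 5 = 60

60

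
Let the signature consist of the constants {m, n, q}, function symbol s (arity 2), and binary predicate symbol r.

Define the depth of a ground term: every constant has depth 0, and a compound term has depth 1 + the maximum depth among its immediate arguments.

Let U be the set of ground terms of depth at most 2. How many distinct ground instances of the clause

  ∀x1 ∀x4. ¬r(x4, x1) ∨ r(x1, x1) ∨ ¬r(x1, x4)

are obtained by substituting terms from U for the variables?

Ground terms of depth ≤ 2:
  Count level by level. With function symbols s/2, the terms of depth ≤ k are the 3 constants together with each function applied to depth-≤(k−1) tuples, so N_k = 3 + N_{k-1}^2.
  N_0 = 3
  N_1 = 3 + 3^2 = 12
  N_2 = 3 + 12^2 = 147
So there are 147 ground terms available for substitution.
The clause has 2 distinct variables (x1, x4), each appearing in the body. In the free term algebra distinct substitutions yield syntactically distinct ground instances.
Number of ground instances = 147^2 = 21609.

21609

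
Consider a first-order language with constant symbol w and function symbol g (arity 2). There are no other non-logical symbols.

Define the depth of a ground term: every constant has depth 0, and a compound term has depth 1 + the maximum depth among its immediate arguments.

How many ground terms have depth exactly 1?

Let N_k = |{terms of depth ≤ k}|. Then N_0 = 1 and N_k = 1 + N_{k-1}^2 for k ≥ 1 (one summand per function symbol, arity giving the exponent).
N_0 = 1
N_1 = 1 + 1^2 = 2
Terms of depth exactly 1: N_1 − N_0 = 2 − 1 = 1.

1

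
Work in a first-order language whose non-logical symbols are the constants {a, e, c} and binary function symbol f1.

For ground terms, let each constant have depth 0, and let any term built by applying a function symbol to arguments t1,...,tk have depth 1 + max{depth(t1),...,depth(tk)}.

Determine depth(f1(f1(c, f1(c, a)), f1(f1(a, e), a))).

depth(f1(c, a)) = 1 + max(0, 0) = 1
depth(f1(c, f1(c, a))) = 1 + max(0, 1) = 2
depth(f1(a, e)) = 1 + max(0, 0) = 1
depth(f1(f1(a, e), a)) = 1 + max(1, 0) = 2
depth(f1(f1(c, f1(c, a)), f1(f1(a, e), a))) = 1 + max(2, 2) = 3

3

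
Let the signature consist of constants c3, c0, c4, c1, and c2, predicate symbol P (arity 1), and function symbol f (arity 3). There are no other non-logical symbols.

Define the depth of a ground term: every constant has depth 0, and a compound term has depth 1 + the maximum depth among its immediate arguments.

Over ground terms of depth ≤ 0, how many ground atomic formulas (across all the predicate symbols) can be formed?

First count ground terms of depth ≤ 0.
Let N_k = |{terms of depth ≤ k}|. Then N_0 = 5 and N_k = 5 + N_{k-1}^3 for k ≥ 1 (one summand per function symbol, arity giving the exponent).
N_0 = 5
Explicitly: c3, c0, c4, c1, c2.
So |H| = 5.
For each predicate symbol, the number of ground atoms is |H| raised to its arity; summing:
  P: 5
Total ground atoms: 5.

5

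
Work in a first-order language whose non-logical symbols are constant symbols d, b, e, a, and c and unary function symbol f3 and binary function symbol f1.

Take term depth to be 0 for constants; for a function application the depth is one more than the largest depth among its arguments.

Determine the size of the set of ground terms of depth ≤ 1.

35

Count level by level. With function symbols f3/1, f1/2, the terms of depth ≤ k are the 5 constants together with each function applied to depth-≤(k−1) tuples, so N_k = 5 + N_{k-1} + N_{k-1}^2.
N_0 = 5
N_1 = 5 + 5 + 5^2 = 35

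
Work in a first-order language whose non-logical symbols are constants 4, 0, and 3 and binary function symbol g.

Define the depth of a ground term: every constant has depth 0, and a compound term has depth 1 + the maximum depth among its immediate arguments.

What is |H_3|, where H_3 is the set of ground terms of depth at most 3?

Let N_k = |{terms of depth ≤ k}|. Then N_0 = 3 and N_k = 3 + N_{k-1}^2 for k ≥ 1 (one summand per function symbol, arity giving the exponent).
N_0 = 3
N_1 = 3 + 3^2 = 12
N_2 = 3 + 12^2 = 147
N_3 = 3 + 147^2 = 21612

21612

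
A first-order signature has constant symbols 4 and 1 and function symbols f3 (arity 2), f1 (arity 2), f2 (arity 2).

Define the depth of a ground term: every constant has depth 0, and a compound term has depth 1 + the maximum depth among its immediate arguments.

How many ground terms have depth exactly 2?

576

Write N_k for the number of ground terms of depth ≤ k. A term of depth ≤ k is either a constant or a function symbol applied to arguments of depth ≤ k−1, so N_k = 2 + N_{k-1}^2 + N_{k-1}^2 + N_{k-1}^2.
N_0 = 2
N_1 = 2 + 2^2 + 2^2 + 2^2 = 14
N_2 = 2 + 14^2 + 14^2 + 14^2 = 590
Terms of depth exactly 2: N_2 − N_1 = 590 − 14 = 576.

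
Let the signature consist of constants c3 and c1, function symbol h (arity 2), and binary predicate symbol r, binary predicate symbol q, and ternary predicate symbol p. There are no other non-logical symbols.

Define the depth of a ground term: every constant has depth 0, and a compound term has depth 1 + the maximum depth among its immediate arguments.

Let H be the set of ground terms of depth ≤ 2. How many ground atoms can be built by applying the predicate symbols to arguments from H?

57760

First count ground terms of depth ≤ 2.
Let N_k count ground terms of depth at most k. Each non-constant term of depth ≤ k is some function symbol applied to depth-≤(k−1) arguments, giving N_k = 2 + N_{k-1}^2.
N_0 = 2
N_1 = 2 + 2^2 = 6
N_2 = 2 + 6^2 = 38
So |H| = 38.
For each predicate symbol, the number of ground atoms is |H| raised to its arity; summing:
  r: 38^2 = 1444;  q: 38^2 = 1444;  p: 38^3 = 54872
Total ground atoms: 1444 + 1444 + 54872 = 57760.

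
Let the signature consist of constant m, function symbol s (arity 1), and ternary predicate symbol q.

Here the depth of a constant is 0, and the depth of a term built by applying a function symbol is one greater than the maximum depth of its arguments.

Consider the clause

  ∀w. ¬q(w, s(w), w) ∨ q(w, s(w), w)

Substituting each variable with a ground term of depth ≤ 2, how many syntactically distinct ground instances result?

Ground terms of depth ≤ 2:
  Count level by level. With function symbols s/1, the terms of depth ≤ k are the 1 constant together with each function applied to depth-≤(k−1) tuples, so N_k = 1 + N_{k-1}.
  N_0 = 1
  N_1 = 1 + 1 = 2
  N_2 = 1 + 2 = 3
  Explicitly: m, s(m), s(s(m)).
So there are 3 ground terms available for substitution.
The clause has 1 distinct variable (w), which appears in the body. In the free term algebra distinct substitutions yield syntactically distinct ground instances.
Number of ground instances = 3.

3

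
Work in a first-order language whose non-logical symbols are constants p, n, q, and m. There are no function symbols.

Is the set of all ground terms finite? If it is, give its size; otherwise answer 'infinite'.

4

There are no function symbols, so every ground term is one of the 4 constants.
The Herbrand universe is {p, n, q, m}, which is finite with 4 elements.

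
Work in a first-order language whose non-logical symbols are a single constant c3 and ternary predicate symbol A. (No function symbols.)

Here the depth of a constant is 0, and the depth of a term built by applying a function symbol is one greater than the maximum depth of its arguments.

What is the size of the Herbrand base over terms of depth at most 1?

1

First count ground terms of depth ≤ 1.
With no function symbols every ground term is a constant, so there is exactly 1 ground term at every depth bound.
N_0 = 1
N_1 = 1
Explicitly: c3.
So |H| = 1.
For each predicate symbol, the number of ground atoms is |H| raised to its arity; summing:
  A: 1^3 = 1
Total ground atoms: 1.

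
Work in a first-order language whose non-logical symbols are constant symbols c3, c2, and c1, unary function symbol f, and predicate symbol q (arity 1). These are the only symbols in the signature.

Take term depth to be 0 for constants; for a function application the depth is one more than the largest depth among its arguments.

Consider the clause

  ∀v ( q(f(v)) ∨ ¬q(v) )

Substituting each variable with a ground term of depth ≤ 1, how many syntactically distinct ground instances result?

6

Ground terms of depth ≤ 1:
  Let N_k = |{terms of depth ≤ k}|. Then N_0 = 3 and N_k = 3 + N_{k-1} for k ≥ 1 (one summand per function symbol, arity giving the exponent).
  N_0 = 3
  N_1 = 3 + 3 = 6
So there are 6 ground terms available for substitution.
The clause has 1 distinct variable (v), which appears in the body. In the free term algebra distinct substitutions yield syntactically distinct ground instances.
Number of ground instances = 6.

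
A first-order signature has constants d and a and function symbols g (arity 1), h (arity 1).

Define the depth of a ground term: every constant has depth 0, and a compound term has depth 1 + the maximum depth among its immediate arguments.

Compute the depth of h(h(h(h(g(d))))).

5

depth(g(d)) = 1 + depth(d) = 1 + 0 = 1
depth(h(g(d))) = 1 + depth(g(d)) = 1 + 1 = 2
depth(h(h(g(d)))) = 1 + depth(h(g(d))) = 1 + 2 = 3
depth(h(h(h(g(d))))) = 1 + depth(h(h(g(d)))) = 1 + 3 = 4
depth(h(h(h(h(g(d)))))) = 1 + depth(h(h(h(g(d))))) = 1 + 4 = 5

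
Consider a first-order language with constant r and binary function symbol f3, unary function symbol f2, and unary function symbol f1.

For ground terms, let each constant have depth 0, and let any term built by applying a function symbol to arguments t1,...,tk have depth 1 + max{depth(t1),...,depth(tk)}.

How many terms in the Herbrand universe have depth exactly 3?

651

If N_k denotes the number of depth-≤k ground terms, the 1 constant gives N_0 = 1, and each function symbol of arity r contributes N_{k-1}^r new terms at level k: N_k = 1 + N_{k-1}^2 + N_{k-1} + N_{k-1}.
N_0 = 1
N_1 = 1 + 1^2 + 1 + 1 = 4
N_2 = 1 + 4^2 + 4 + 4 = 25
N_3 = 1 + 25^2 + 25 + 25 = 676
Terms of depth exactly 3: N_3 − N_2 = 676 − 25 = 651.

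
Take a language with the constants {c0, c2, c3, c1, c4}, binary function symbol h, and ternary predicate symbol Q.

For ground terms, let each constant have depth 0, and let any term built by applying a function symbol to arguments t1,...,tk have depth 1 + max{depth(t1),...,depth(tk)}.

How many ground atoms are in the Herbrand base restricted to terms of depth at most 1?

First count ground terms of depth ≤ 1.
Let N_k count ground terms of depth at most k. Each non-constant term of depth ≤ k is some function symbol applied to depth-≤(k−1) arguments, giving N_k = 5 + N_{k-1}^2.
N_0 = 5
N_1 = 5 + 5^2 = 30
So |H| = 30.
Ground atoms are formed by filling each argument slot of a predicate with a term from H, so an r-ary predicate gives |H|^r atoms:
  Q: 30^3 = 27000
Total ground atoms: 27000.

27000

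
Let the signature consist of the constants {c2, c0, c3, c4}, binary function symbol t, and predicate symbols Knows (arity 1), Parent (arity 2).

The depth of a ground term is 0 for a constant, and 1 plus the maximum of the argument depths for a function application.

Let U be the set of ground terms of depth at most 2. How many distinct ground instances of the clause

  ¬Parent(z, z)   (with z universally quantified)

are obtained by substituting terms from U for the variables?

404

Ground terms of depth ≤ 2:
  Let N_k count ground terms of depth at most k. Each non-constant term of depth ≤ k is some function symbol applied to depth-≤(k−1) arguments, giving N_k = 4 + N_{k-1}^2.
  N_0 = 4
  N_1 = 4 + 4^2 = 20
  N_2 = 4 + 20^2 = 404
So there are 404 ground terms available for substitution.
The clause has 1 distinct variable (z), which appears in the body. In the free term algebra distinct substitutions yield syntactically distinct ground instances.
Number of ground instances = 404.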